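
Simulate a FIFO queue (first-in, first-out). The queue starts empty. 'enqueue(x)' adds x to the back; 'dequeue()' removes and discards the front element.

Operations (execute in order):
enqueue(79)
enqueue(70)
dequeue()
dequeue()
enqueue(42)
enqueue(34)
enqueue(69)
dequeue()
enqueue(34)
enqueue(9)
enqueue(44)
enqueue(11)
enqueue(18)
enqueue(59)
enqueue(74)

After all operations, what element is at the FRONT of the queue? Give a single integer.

Answer: 34

Derivation:
enqueue(79): queue = [79]
enqueue(70): queue = [79, 70]
dequeue(): queue = [70]
dequeue(): queue = []
enqueue(42): queue = [42]
enqueue(34): queue = [42, 34]
enqueue(69): queue = [42, 34, 69]
dequeue(): queue = [34, 69]
enqueue(34): queue = [34, 69, 34]
enqueue(9): queue = [34, 69, 34, 9]
enqueue(44): queue = [34, 69, 34, 9, 44]
enqueue(11): queue = [34, 69, 34, 9, 44, 11]
enqueue(18): queue = [34, 69, 34, 9, 44, 11, 18]
enqueue(59): queue = [34, 69, 34, 9, 44, 11, 18, 59]
enqueue(74): queue = [34, 69, 34, 9, 44, 11, 18, 59, 74]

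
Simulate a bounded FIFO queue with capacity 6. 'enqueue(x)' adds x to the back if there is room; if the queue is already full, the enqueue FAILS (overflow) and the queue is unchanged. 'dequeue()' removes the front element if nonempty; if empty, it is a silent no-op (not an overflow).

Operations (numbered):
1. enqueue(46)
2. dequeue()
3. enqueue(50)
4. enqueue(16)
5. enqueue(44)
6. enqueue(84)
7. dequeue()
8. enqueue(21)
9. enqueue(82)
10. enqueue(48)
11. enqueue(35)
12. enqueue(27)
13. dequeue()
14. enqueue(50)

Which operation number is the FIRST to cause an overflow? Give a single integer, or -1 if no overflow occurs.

1. enqueue(46): size=1
2. dequeue(): size=0
3. enqueue(50): size=1
4. enqueue(16): size=2
5. enqueue(44): size=3
6. enqueue(84): size=4
7. dequeue(): size=3
8. enqueue(21): size=4
9. enqueue(82): size=5
10. enqueue(48): size=6
11. enqueue(35): size=6=cap → OVERFLOW (fail)
12. enqueue(27): size=6=cap → OVERFLOW (fail)
13. dequeue(): size=5
14. enqueue(50): size=6

Answer: 11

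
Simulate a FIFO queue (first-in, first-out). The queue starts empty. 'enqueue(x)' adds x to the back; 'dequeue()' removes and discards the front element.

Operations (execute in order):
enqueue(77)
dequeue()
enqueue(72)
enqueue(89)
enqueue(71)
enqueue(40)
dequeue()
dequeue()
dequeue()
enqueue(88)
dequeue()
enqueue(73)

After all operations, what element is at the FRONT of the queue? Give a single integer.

Answer: 88

Derivation:
enqueue(77): queue = [77]
dequeue(): queue = []
enqueue(72): queue = [72]
enqueue(89): queue = [72, 89]
enqueue(71): queue = [72, 89, 71]
enqueue(40): queue = [72, 89, 71, 40]
dequeue(): queue = [89, 71, 40]
dequeue(): queue = [71, 40]
dequeue(): queue = [40]
enqueue(88): queue = [40, 88]
dequeue(): queue = [88]
enqueue(73): queue = [88, 73]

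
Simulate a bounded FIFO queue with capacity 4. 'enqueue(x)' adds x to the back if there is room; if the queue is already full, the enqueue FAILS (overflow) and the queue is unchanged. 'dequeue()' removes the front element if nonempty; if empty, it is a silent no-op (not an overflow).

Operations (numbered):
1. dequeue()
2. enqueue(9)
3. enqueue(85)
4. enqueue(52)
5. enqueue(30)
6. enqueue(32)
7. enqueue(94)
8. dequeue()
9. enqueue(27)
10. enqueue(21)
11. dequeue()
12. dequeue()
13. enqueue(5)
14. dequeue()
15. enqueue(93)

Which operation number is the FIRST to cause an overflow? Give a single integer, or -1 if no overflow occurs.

1. dequeue(): empty, no-op, size=0
2. enqueue(9): size=1
3. enqueue(85): size=2
4. enqueue(52): size=3
5. enqueue(30): size=4
6. enqueue(32): size=4=cap → OVERFLOW (fail)
7. enqueue(94): size=4=cap → OVERFLOW (fail)
8. dequeue(): size=3
9. enqueue(27): size=4
10. enqueue(21): size=4=cap → OVERFLOW (fail)
11. dequeue(): size=3
12. dequeue(): size=2
13. enqueue(5): size=3
14. dequeue(): size=2
15. enqueue(93): size=3

Answer: 6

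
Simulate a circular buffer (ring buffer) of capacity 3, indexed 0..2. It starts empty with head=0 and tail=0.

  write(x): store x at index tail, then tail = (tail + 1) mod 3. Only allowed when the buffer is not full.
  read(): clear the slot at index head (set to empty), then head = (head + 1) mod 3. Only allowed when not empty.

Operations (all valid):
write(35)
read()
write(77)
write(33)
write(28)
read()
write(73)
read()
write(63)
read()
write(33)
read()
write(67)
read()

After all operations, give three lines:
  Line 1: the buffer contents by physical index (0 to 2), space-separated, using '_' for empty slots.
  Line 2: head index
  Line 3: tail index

Answer: 33 67 _
0
2

Derivation:
write(35): buf=[35 _ _], head=0, tail=1, size=1
read(): buf=[_ _ _], head=1, tail=1, size=0
write(77): buf=[_ 77 _], head=1, tail=2, size=1
write(33): buf=[_ 77 33], head=1, tail=0, size=2
write(28): buf=[28 77 33], head=1, tail=1, size=3
read(): buf=[28 _ 33], head=2, tail=1, size=2
write(73): buf=[28 73 33], head=2, tail=2, size=3
read(): buf=[28 73 _], head=0, tail=2, size=2
write(63): buf=[28 73 63], head=0, tail=0, size=3
read(): buf=[_ 73 63], head=1, tail=0, size=2
write(33): buf=[33 73 63], head=1, tail=1, size=3
read(): buf=[33 _ 63], head=2, tail=1, size=2
write(67): buf=[33 67 63], head=2, tail=2, size=3
read(): buf=[33 67 _], head=0, tail=2, size=2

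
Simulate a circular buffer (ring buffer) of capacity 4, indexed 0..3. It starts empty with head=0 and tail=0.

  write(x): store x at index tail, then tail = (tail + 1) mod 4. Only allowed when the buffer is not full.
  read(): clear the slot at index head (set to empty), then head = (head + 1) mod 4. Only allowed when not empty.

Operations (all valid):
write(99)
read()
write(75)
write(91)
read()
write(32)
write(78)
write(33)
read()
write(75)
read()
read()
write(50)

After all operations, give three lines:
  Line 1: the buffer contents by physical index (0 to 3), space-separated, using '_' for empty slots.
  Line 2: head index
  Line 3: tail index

write(99): buf=[99 _ _ _], head=0, tail=1, size=1
read(): buf=[_ _ _ _], head=1, tail=1, size=0
write(75): buf=[_ 75 _ _], head=1, tail=2, size=1
write(91): buf=[_ 75 91 _], head=1, tail=3, size=2
read(): buf=[_ _ 91 _], head=2, tail=3, size=1
write(32): buf=[_ _ 91 32], head=2, tail=0, size=2
write(78): buf=[78 _ 91 32], head=2, tail=1, size=3
write(33): buf=[78 33 91 32], head=2, tail=2, size=4
read(): buf=[78 33 _ 32], head=3, tail=2, size=3
write(75): buf=[78 33 75 32], head=3, tail=3, size=4
read(): buf=[78 33 75 _], head=0, tail=3, size=3
read(): buf=[_ 33 75 _], head=1, tail=3, size=2
write(50): buf=[_ 33 75 50], head=1, tail=0, size=3

Answer: _ 33 75 50
1
0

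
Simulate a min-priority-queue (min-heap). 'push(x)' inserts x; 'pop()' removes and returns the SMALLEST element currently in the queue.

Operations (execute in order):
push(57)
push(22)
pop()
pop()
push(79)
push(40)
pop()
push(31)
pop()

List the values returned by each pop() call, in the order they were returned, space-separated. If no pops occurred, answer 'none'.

push(57): heap contents = [57]
push(22): heap contents = [22, 57]
pop() → 22: heap contents = [57]
pop() → 57: heap contents = []
push(79): heap contents = [79]
push(40): heap contents = [40, 79]
pop() → 40: heap contents = [79]
push(31): heap contents = [31, 79]
pop() → 31: heap contents = [79]

Answer: 22 57 40 31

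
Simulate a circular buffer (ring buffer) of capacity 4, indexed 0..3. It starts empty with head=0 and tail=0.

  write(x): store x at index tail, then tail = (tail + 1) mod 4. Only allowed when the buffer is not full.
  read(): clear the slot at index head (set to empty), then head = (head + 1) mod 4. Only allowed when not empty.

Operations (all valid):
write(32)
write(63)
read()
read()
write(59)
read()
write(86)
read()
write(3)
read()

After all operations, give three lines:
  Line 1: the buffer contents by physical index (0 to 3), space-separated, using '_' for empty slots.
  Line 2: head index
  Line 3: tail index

Answer: _ _ _ _
1
1

Derivation:
write(32): buf=[32 _ _ _], head=0, tail=1, size=1
write(63): buf=[32 63 _ _], head=0, tail=2, size=2
read(): buf=[_ 63 _ _], head=1, tail=2, size=1
read(): buf=[_ _ _ _], head=2, tail=2, size=0
write(59): buf=[_ _ 59 _], head=2, tail=3, size=1
read(): buf=[_ _ _ _], head=3, tail=3, size=0
write(86): buf=[_ _ _ 86], head=3, tail=0, size=1
read(): buf=[_ _ _ _], head=0, tail=0, size=0
write(3): buf=[3 _ _ _], head=0, tail=1, size=1
read(): buf=[_ _ _ _], head=1, tail=1, size=0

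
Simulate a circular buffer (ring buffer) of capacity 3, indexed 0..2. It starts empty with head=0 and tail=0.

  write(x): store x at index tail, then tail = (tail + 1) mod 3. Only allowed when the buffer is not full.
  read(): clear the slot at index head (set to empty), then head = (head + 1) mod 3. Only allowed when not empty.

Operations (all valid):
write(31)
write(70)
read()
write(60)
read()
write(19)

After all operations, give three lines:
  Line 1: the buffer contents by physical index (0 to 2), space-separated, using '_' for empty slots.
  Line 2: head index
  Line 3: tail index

write(31): buf=[31 _ _], head=0, tail=1, size=1
write(70): buf=[31 70 _], head=0, tail=2, size=2
read(): buf=[_ 70 _], head=1, tail=2, size=1
write(60): buf=[_ 70 60], head=1, tail=0, size=2
read(): buf=[_ _ 60], head=2, tail=0, size=1
write(19): buf=[19 _ 60], head=2, tail=1, size=2

Answer: 19 _ 60
2
1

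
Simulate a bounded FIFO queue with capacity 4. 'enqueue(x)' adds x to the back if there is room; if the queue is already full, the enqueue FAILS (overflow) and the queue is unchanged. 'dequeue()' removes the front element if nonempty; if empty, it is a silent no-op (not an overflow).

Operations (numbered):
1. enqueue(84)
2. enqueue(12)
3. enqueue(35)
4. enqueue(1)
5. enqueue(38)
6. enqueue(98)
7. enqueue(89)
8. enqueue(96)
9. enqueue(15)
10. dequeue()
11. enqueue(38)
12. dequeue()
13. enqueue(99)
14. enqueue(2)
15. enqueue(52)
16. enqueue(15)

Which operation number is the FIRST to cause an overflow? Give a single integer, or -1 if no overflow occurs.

1. enqueue(84): size=1
2. enqueue(12): size=2
3. enqueue(35): size=3
4. enqueue(1): size=4
5. enqueue(38): size=4=cap → OVERFLOW (fail)
6. enqueue(98): size=4=cap → OVERFLOW (fail)
7. enqueue(89): size=4=cap → OVERFLOW (fail)
8. enqueue(96): size=4=cap → OVERFLOW (fail)
9. enqueue(15): size=4=cap → OVERFLOW (fail)
10. dequeue(): size=3
11. enqueue(38): size=4
12. dequeue(): size=3
13. enqueue(99): size=4
14. enqueue(2): size=4=cap → OVERFLOW (fail)
15. enqueue(52): size=4=cap → OVERFLOW (fail)
16. enqueue(15): size=4=cap → OVERFLOW (fail)

Answer: 5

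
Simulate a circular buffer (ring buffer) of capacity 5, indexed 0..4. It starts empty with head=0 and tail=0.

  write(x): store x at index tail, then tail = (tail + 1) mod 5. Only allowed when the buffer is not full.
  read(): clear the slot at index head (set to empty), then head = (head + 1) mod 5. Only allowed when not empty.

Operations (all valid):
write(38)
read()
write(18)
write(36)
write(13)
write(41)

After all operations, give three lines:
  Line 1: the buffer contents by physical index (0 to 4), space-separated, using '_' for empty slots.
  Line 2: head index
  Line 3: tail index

Answer: _ 18 36 13 41
1
0

Derivation:
write(38): buf=[38 _ _ _ _], head=0, tail=1, size=1
read(): buf=[_ _ _ _ _], head=1, tail=1, size=0
write(18): buf=[_ 18 _ _ _], head=1, tail=2, size=1
write(36): buf=[_ 18 36 _ _], head=1, tail=3, size=2
write(13): buf=[_ 18 36 13 _], head=1, tail=4, size=3
write(41): buf=[_ 18 36 13 41], head=1, tail=0, size=4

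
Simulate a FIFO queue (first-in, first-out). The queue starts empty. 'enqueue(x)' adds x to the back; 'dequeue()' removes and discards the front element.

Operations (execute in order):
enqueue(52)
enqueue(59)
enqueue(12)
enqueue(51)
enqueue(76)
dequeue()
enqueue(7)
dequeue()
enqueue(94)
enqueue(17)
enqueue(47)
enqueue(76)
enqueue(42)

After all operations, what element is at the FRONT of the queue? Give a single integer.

Answer: 12

Derivation:
enqueue(52): queue = [52]
enqueue(59): queue = [52, 59]
enqueue(12): queue = [52, 59, 12]
enqueue(51): queue = [52, 59, 12, 51]
enqueue(76): queue = [52, 59, 12, 51, 76]
dequeue(): queue = [59, 12, 51, 76]
enqueue(7): queue = [59, 12, 51, 76, 7]
dequeue(): queue = [12, 51, 76, 7]
enqueue(94): queue = [12, 51, 76, 7, 94]
enqueue(17): queue = [12, 51, 76, 7, 94, 17]
enqueue(47): queue = [12, 51, 76, 7, 94, 17, 47]
enqueue(76): queue = [12, 51, 76, 7, 94, 17, 47, 76]
enqueue(42): queue = [12, 51, 76, 7, 94, 17, 47, 76, 42]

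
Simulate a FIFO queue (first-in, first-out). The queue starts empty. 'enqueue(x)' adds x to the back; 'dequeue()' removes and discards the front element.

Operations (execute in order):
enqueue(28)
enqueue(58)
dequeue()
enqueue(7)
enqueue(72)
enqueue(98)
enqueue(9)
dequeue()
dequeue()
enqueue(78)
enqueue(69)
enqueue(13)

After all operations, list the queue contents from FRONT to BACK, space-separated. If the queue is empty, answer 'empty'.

enqueue(28): [28]
enqueue(58): [28, 58]
dequeue(): [58]
enqueue(7): [58, 7]
enqueue(72): [58, 7, 72]
enqueue(98): [58, 7, 72, 98]
enqueue(9): [58, 7, 72, 98, 9]
dequeue(): [7, 72, 98, 9]
dequeue(): [72, 98, 9]
enqueue(78): [72, 98, 9, 78]
enqueue(69): [72, 98, 9, 78, 69]
enqueue(13): [72, 98, 9, 78, 69, 13]

Answer: 72 98 9 78 69 13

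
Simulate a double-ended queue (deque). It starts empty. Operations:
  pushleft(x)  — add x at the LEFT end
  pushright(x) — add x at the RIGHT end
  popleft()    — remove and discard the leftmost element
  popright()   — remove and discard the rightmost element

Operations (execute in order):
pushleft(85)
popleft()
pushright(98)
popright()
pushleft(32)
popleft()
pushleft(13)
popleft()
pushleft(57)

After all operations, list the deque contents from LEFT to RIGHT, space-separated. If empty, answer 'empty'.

pushleft(85): [85]
popleft(): []
pushright(98): [98]
popright(): []
pushleft(32): [32]
popleft(): []
pushleft(13): [13]
popleft(): []
pushleft(57): [57]

Answer: 57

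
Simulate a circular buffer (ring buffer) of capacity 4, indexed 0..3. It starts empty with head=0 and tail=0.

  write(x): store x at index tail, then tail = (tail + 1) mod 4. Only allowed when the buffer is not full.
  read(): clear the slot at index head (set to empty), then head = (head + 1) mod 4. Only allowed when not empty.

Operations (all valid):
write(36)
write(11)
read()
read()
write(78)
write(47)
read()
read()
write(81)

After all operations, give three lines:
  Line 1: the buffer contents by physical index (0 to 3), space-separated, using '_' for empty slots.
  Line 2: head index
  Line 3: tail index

write(36): buf=[36 _ _ _], head=0, tail=1, size=1
write(11): buf=[36 11 _ _], head=0, tail=2, size=2
read(): buf=[_ 11 _ _], head=1, tail=2, size=1
read(): buf=[_ _ _ _], head=2, tail=2, size=0
write(78): buf=[_ _ 78 _], head=2, tail=3, size=1
write(47): buf=[_ _ 78 47], head=2, tail=0, size=2
read(): buf=[_ _ _ 47], head=3, tail=0, size=1
read(): buf=[_ _ _ _], head=0, tail=0, size=0
write(81): buf=[81 _ _ _], head=0, tail=1, size=1

Answer: 81 _ _ _
0
1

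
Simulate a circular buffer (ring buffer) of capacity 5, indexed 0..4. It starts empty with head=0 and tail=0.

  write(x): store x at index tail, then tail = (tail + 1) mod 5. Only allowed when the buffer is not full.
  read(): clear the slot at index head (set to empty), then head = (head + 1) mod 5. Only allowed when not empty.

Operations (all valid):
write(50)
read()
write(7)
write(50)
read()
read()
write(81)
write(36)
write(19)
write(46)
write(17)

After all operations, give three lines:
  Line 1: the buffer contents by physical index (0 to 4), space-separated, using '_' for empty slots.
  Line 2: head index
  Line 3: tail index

Answer: 19 46 17 81 36
3
3

Derivation:
write(50): buf=[50 _ _ _ _], head=0, tail=1, size=1
read(): buf=[_ _ _ _ _], head=1, tail=1, size=0
write(7): buf=[_ 7 _ _ _], head=1, tail=2, size=1
write(50): buf=[_ 7 50 _ _], head=1, tail=3, size=2
read(): buf=[_ _ 50 _ _], head=2, tail=3, size=1
read(): buf=[_ _ _ _ _], head=3, tail=3, size=0
write(81): buf=[_ _ _ 81 _], head=3, tail=4, size=1
write(36): buf=[_ _ _ 81 36], head=3, tail=0, size=2
write(19): buf=[19 _ _ 81 36], head=3, tail=1, size=3
write(46): buf=[19 46 _ 81 36], head=3, tail=2, size=4
write(17): buf=[19 46 17 81 36], head=3, tail=3, size=5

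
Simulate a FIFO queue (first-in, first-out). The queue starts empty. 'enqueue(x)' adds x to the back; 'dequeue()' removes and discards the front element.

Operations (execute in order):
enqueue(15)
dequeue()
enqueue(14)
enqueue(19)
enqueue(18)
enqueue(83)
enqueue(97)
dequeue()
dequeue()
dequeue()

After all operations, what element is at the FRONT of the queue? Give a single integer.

enqueue(15): queue = [15]
dequeue(): queue = []
enqueue(14): queue = [14]
enqueue(19): queue = [14, 19]
enqueue(18): queue = [14, 19, 18]
enqueue(83): queue = [14, 19, 18, 83]
enqueue(97): queue = [14, 19, 18, 83, 97]
dequeue(): queue = [19, 18, 83, 97]
dequeue(): queue = [18, 83, 97]
dequeue(): queue = [83, 97]

Answer: 83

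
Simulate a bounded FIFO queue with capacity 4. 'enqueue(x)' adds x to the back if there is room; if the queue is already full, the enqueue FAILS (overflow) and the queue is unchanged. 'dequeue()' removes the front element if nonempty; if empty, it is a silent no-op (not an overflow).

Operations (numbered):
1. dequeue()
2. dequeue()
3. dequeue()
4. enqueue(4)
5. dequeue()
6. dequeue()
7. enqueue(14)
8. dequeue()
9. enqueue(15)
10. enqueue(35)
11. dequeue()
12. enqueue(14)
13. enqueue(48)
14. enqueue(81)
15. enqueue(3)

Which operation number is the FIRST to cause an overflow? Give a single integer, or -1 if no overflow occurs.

Answer: 15

Derivation:
1. dequeue(): empty, no-op, size=0
2. dequeue(): empty, no-op, size=0
3. dequeue(): empty, no-op, size=0
4. enqueue(4): size=1
5. dequeue(): size=0
6. dequeue(): empty, no-op, size=0
7. enqueue(14): size=1
8. dequeue(): size=0
9. enqueue(15): size=1
10. enqueue(35): size=2
11. dequeue(): size=1
12. enqueue(14): size=2
13. enqueue(48): size=3
14. enqueue(81): size=4
15. enqueue(3): size=4=cap → OVERFLOW (fail)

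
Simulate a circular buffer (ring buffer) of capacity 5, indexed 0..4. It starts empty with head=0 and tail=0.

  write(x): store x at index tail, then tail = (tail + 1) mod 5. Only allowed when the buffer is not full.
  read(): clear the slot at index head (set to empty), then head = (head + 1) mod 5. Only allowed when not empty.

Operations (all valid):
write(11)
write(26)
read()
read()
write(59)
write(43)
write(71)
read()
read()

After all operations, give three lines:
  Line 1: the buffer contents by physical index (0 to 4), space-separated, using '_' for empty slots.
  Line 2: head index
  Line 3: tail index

Answer: _ _ _ _ 71
4
0

Derivation:
write(11): buf=[11 _ _ _ _], head=0, tail=1, size=1
write(26): buf=[11 26 _ _ _], head=0, tail=2, size=2
read(): buf=[_ 26 _ _ _], head=1, tail=2, size=1
read(): buf=[_ _ _ _ _], head=2, tail=2, size=0
write(59): buf=[_ _ 59 _ _], head=2, tail=3, size=1
write(43): buf=[_ _ 59 43 _], head=2, tail=4, size=2
write(71): buf=[_ _ 59 43 71], head=2, tail=0, size=3
read(): buf=[_ _ _ 43 71], head=3, tail=0, size=2
read(): buf=[_ _ _ _ 71], head=4, tail=0, size=1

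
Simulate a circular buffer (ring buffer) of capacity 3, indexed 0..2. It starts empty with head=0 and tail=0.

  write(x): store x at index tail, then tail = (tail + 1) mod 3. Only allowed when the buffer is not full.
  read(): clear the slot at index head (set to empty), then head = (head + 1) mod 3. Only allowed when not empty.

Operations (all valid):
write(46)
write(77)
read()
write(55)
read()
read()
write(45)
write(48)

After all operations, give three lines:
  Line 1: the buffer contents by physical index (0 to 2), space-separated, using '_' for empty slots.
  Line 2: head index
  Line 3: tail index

write(46): buf=[46 _ _], head=0, tail=1, size=1
write(77): buf=[46 77 _], head=0, tail=2, size=2
read(): buf=[_ 77 _], head=1, tail=2, size=1
write(55): buf=[_ 77 55], head=1, tail=0, size=2
read(): buf=[_ _ 55], head=2, tail=0, size=1
read(): buf=[_ _ _], head=0, tail=0, size=0
write(45): buf=[45 _ _], head=0, tail=1, size=1
write(48): buf=[45 48 _], head=0, tail=2, size=2

Answer: 45 48 _
0
2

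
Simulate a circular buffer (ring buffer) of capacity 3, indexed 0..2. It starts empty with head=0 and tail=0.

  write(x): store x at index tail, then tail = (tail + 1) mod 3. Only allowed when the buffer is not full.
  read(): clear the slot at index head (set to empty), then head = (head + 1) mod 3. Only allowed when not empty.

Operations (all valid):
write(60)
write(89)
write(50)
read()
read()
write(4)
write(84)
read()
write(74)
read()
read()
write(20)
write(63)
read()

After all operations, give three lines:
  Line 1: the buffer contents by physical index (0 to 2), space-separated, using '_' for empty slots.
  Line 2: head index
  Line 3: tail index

Answer: 20 63 _
0
2

Derivation:
write(60): buf=[60 _ _], head=0, tail=1, size=1
write(89): buf=[60 89 _], head=0, tail=2, size=2
write(50): buf=[60 89 50], head=0, tail=0, size=3
read(): buf=[_ 89 50], head=1, tail=0, size=2
read(): buf=[_ _ 50], head=2, tail=0, size=1
write(4): buf=[4 _ 50], head=2, tail=1, size=2
write(84): buf=[4 84 50], head=2, tail=2, size=3
read(): buf=[4 84 _], head=0, tail=2, size=2
write(74): buf=[4 84 74], head=0, tail=0, size=3
read(): buf=[_ 84 74], head=1, tail=0, size=2
read(): buf=[_ _ 74], head=2, tail=0, size=1
write(20): buf=[20 _ 74], head=2, tail=1, size=2
write(63): buf=[20 63 74], head=2, tail=2, size=3
read(): buf=[20 63 _], head=0, tail=2, size=2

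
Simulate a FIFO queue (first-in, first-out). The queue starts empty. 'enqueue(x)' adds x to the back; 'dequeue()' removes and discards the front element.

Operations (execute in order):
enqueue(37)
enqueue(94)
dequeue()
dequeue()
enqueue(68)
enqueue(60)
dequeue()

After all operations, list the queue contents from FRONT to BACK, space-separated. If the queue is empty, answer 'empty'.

Answer: 60

Derivation:
enqueue(37): [37]
enqueue(94): [37, 94]
dequeue(): [94]
dequeue(): []
enqueue(68): [68]
enqueue(60): [68, 60]
dequeue(): [60]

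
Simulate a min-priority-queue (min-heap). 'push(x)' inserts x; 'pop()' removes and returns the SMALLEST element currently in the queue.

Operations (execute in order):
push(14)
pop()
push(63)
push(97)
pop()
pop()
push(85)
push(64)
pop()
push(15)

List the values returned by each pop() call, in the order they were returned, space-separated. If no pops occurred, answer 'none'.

push(14): heap contents = [14]
pop() → 14: heap contents = []
push(63): heap contents = [63]
push(97): heap contents = [63, 97]
pop() → 63: heap contents = [97]
pop() → 97: heap contents = []
push(85): heap contents = [85]
push(64): heap contents = [64, 85]
pop() → 64: heap contents = [85]
push(15): heap contents = [15, 85]

Answer: 14 63 97 64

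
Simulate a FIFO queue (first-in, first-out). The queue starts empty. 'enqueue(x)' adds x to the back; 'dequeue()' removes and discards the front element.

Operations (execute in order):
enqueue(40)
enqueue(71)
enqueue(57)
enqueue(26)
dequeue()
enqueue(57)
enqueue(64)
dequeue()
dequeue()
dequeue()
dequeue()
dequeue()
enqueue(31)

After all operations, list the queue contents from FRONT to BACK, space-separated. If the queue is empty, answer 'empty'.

Answer: 31

Derivation:
enqueue(40): [40]
enqueue(71): [40, 71]
enqueue(57): [40, 71, 57]
enqueue(26): [40, 71, 57, 26]
dequeue(): [71, 57, 26]
enqueue(57): [71, 57, 26, 57]
enqueue(64): [71, 57, 26, 57, 64]
dequeue(): [57, 26, 57, 64]
dequeue(): [26, 57, 64]
dequeue(): [57, 64]
dequeue(): [64]
dequeue(): []
enqueue(31): [31]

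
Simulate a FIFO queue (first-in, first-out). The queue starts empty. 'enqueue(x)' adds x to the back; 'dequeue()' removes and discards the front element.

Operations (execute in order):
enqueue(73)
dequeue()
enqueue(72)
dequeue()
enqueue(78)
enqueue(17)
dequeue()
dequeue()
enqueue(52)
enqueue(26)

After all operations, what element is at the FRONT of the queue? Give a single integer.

Answer: 52

Derivation:
enqueue(73): queue = [73]
dequeue(): queue = []
enqueue(72): queue = [72]
dequeue(): queue = []
enqueue(78): queue = [78]
enqueue(17): queue = [78, 17]
dequeue(): queue = [17]
dequeue(): queue = []
enqueue(52): queue = [52]
enqueue(26): queue = [52, 26]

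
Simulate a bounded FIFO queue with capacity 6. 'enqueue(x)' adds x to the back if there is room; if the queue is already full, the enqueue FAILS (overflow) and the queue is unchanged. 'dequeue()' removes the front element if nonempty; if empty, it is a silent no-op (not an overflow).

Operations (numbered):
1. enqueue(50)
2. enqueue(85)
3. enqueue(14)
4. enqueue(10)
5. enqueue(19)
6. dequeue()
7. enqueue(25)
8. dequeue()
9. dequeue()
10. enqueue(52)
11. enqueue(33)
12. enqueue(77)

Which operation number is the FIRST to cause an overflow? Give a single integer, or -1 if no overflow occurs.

Answer: -1

Derivation:
1. enqueue(50): size=1
2. enqueue(85): size=2
3. enqueue(14): size=3
4. enqueue(10): size=4
5. enqueue(19): size=5
6. dequeue(): size=4
7. enqueue(25): size=5
8. dequeue(): size=4
9. dequeue(): size=3
10. enqueue(52): size=4
11. enqueue(33): size=5
12. enqueue(77): size=6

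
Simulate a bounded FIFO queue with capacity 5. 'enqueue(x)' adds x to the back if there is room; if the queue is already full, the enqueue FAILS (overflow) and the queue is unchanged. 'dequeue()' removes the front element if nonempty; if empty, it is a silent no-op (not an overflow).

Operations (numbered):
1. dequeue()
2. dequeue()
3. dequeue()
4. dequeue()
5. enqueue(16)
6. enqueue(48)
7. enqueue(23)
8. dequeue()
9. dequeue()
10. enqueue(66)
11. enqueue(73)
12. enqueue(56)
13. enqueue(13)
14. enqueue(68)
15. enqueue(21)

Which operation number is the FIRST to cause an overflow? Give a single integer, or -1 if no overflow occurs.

1. dequeue(): empty, no-op, size=0
2. dequeue(): empty, no-op, size=0
3. dequeue(): empty, no-op, size=0
4. dequeue(): empty, no-op, size=0
5. enqueue(16): size=1
6. enqueue(48): size=2
7. enqueue(23): size=3
8. dequeue(): size=2
9. dequeue(): size=1
10. enqueue(66): size=2
11. enqueue(73): size=3
12. enqueue(56): size=4
13. enqueue(13): size=5
14. enqueue(68): size=5=cap → OVERFLOW (fail)
15. enqueue(21): size=5=cap → OVERFLOW (fail)

Answer: 14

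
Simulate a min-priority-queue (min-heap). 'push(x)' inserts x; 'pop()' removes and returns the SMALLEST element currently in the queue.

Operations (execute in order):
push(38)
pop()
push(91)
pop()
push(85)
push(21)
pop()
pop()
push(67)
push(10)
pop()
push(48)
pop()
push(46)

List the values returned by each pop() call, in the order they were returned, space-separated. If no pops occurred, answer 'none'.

Answer: 38 91 21 85 10 48

Derivation:
push(38): heap contents = [38]
pop() → 38: heap contents = []
push(91): heap contents = [91]
pop() → 91: heap contents = []
push(85): heap contents = [85]
push(21): heap contents = [21, 85]
pop() → 21: heap contents = [85]
pop() → 85: heap contents = []
push(67): heap contents = [67]
push(10): heap contents = [10, 67]
pop() → 10: heap contents = [67]
push(48): heap contents = [48, 67]
pop() → 48: heap contents = [67]
push(46): heap contents = [46, 67]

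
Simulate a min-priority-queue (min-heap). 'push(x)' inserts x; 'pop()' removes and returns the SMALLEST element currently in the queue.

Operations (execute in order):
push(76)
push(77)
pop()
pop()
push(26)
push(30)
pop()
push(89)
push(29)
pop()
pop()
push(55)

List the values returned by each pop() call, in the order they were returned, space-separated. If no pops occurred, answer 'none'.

push(76): heap contents = [76]
push(77): heap contents = [76, 77]
pop() → 76: heap contents = [77]
pop() → 77: heap contents = []
push(26): heap contents = [26]
push(30): heap contents = [26, 30]
pop() → 26: heap contents = [30]
push(89): heap contents = [30, 89]
push(29): heap contents = [29, 30, 89]
pop() → 29: heap contents = [30, 89]
pop() → 30: heap contents = [89]
push(55): heap contents = [55, 89]

Answer: 76 77 26 29 30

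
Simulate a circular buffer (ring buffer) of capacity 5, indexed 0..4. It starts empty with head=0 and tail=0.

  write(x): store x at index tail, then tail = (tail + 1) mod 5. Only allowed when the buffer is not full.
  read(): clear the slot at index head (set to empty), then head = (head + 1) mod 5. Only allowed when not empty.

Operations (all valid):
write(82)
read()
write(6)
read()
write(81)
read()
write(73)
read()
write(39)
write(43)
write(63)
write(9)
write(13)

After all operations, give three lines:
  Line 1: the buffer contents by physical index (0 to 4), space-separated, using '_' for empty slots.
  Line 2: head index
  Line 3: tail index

Answer: 43 63 9 13 39
4
4

Derivation:
write(82): buf=[82 _ _ _ _], head=0, tail=1, size=1
read(): buf=[_ _ _ _ _], head=1, tail=1, size=0
write(6): buf=[_ 6 _ _ _], head=1, tail=2, size=1
read(): buf=[_ _ _ _ _], head=2, tail=2, size=0
write(81): buf=[_ _ 81 _ _], head=2, tail=3, size=1
read(): buf=[_ _ _ _ _], head=3, tail=3, size=0
write(73): buf=[_ _ _ 73 _], head=3, tail=4, size=1
read(): buf=[_ _ _ _ _], head=4, tail=4, size=0
write(39): buf=[_ _ _ _ 39], head=4, tail=0, size=1
write(43): buf=[43 _ _ _ 39], head=4, tail=1, size=2
write(63): buf=[43 63 _ _ 39], head=4, tail=2, size=3
write(9): buf=[43 63 9 _ 39], head=4, tail=3, size=4
write(13): buf=[43 63 9 13 39], head=4, tail=4, size=5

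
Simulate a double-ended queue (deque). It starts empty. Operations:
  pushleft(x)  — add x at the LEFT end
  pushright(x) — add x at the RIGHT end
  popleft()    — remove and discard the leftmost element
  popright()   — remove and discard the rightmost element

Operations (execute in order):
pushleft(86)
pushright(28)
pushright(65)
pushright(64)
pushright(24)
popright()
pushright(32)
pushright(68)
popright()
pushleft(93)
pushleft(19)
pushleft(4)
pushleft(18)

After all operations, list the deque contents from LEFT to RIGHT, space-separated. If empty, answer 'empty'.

pushleft(86): [86]
pushright(28): [86, 28]
pushright(65): [86, 28, 65]
pushright(64): [86, 28, 65, 64]
pushright(24): [86, 28, 65, 64, 24]
popright(): [86, 28, 65, 64]
pushright(32): [86, 28, 65, 64, 32]
pushright(68): [86, 28, 65, 64, 32, 68]
popright(): [86, 28, 65, 64, 32]
pushleft(93): [93, 86, 28, 65, 64, 32]
pushleft(19): [19, 93, 86, 28, 65, 64, 32]
pushleft(4): [4, 19, 93, 86, 28, 65, 64, 32]
pushleft(18): [18, 4, 19, 93, 86, 28, 65, 64, 32]

Answer: 18 4 19 93 86 28 65 64 32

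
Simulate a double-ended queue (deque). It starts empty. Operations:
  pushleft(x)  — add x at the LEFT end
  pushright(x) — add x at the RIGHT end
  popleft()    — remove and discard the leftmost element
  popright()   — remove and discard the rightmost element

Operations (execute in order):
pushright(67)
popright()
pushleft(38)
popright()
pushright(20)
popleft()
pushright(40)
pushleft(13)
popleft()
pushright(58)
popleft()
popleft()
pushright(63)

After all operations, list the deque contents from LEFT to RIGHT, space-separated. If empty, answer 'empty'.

Answer: 63

Derivation:
pushright(67): [67]
popright(): []
pushleft(38): [38]
popright(): []
pushright(20): [20]
popleft(): []
pushright(40): [40]
pushleft(13): [13, 40]
popleft(): [40]
pushright(58): [40, 58]
popleft(): [58]
popleft(): []
pushright(63): [63]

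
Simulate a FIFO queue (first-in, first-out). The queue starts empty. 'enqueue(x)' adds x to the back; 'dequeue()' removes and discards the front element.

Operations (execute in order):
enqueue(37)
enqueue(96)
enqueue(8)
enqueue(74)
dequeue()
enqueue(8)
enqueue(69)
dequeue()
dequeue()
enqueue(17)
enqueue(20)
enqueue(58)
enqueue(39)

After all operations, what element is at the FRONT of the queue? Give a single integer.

Answer: 74

Derivation:
enqueue(37): queue = [37]
enqueue(96): queue = [37, 96]
enqueue(8): queue = [37, 96, 8]
enqueue(74): queue = [37, 96, 8, 74]
dequeue(): queue = [96, 8, 74]
enqueue(8): queue = [96, 8, 74, 8]
enqueue(69): queue = [96, 8, 74, 8, 69]
dequeue(): queue = [8, 74, 8, 69]
dequeue(): queue = [74, 8, 69]
enqueue(17): queue = [74, 8, 69, 17]
enqueue(20): queue = [74, 8, 69, 17, 20]
enqueue(58): queue = [74, 8, 69, 17, 20, 58]
enqueue(39): queue = [74, 8, 69, 17, 20, 58, 39]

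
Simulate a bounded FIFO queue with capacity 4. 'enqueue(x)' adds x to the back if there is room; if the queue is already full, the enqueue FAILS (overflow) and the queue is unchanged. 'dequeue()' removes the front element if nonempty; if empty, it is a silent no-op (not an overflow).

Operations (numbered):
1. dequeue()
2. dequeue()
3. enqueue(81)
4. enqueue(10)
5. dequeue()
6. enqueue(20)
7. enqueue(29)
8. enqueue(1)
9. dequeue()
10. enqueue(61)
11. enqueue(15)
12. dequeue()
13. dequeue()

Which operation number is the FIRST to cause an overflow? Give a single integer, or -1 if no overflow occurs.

Answer: 11

Derivation:
1. dequeue(): empty, no-op, size=0
2. dequeue(): empty, no-op, size=0
3. enqueue(81): size=1
4. enqueue(10): size=2
5. dequeue(): size=1
6. enqueue(20): size=2
7. enqueue(29): size=3
8. enqueue(1): size=4
9. dequeue(): size=3
10. enqueue(61): size=4
11. enqueue(15): size=4=cap → OVERFLOW (fail)
12. dequeue(): size=3
13. dequeue(): size=2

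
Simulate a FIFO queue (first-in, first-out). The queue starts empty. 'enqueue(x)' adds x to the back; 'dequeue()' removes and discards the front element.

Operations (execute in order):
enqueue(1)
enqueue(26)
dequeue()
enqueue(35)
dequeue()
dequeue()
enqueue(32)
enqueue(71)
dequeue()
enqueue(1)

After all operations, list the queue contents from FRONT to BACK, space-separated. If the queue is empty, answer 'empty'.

Answer: 71 1

Derivation:
enqueue(1): [1]
enqueue(26): [1, 26]
dequeue(): [26]
enqueue(35): [26, 35]
dequeue(): [35]
dequeue(): []
enqueue(32): [32]
enqueue(71): [32, 71]
dequeue(): [71]
enqueue(1): [71, 1]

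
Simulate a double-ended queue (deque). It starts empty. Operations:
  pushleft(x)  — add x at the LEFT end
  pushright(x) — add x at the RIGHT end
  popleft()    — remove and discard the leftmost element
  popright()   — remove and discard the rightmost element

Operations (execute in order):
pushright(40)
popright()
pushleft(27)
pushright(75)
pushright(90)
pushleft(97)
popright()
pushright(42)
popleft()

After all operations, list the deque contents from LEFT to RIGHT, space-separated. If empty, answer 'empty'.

pushright(40): [40]
popright(): []
pushleft(27): [27]
pushright(75): [27, 75]
pushright(90): [27, 75, 90]
pushleft(97): [97, 27, 75, 90]
popright(): [97, 27, 75]
pushright(42): [97, 27, 75, 42]
popleft(): [27, 75, 42]

Answer: 27 75 42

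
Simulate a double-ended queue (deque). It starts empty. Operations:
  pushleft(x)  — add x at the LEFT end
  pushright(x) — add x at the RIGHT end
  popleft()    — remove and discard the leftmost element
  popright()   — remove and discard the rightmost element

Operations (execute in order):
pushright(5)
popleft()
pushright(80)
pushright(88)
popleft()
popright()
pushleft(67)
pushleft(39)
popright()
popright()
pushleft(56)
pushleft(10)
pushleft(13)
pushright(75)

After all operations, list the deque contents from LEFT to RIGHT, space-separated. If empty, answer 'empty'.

Answer: 13 10 56 75

Derivation:
pushright(5): [5]
popleft(): []
pushright(80): [80]
pushright(88): [80, 88]
popleft(): [88]
popright(): []
pushleft(67): [67]
pushleft(39): [39, 67]
popright(): [39]
popright(): []
pushleft(56): [56]
pushleft(10): [10, 56]
pushleft(13): [13, 10, 56]
pushright(75): [13, 10, 56, 75]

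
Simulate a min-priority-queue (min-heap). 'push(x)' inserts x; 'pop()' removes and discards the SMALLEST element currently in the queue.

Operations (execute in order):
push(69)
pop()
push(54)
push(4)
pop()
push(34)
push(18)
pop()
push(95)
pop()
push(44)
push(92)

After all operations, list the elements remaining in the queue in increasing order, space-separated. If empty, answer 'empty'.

Answer: 44 54 92 95

Derivation:
push(69): heap contents = [69]
pop() → 69: heap contents = []
push(54): heap contents = [54]
push(4): heap contents = [4, 54]
pop() → 4: heap contents = [54]
push(34): heap contents = [34, 54]
push(18): heap contents = [18, 34, 54]
pop() → 18: heap contents = [34, 54]
push(95): heap contents = [34, 54, 95]
pop() → 34: heap contents = [54, 95]
push(44): heap contents = [44, 54, 95]
push(92): heap contents = [44, 54, 92, 95]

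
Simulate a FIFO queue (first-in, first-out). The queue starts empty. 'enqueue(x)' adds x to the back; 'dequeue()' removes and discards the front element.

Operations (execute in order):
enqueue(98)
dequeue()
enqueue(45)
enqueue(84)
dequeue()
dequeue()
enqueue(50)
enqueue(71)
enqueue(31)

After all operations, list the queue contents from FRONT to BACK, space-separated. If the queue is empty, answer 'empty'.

enqueue(98): [98]
dequeue(): []
enqueue(45): [45]
enqueue(84): [45, 84]
dequeue(): [84]
dequeue(): []
enqueue(50): [50]
enqueue(71): [50, 71]
enqueue(31): [50, 71, 31]

Answer: 50 71 31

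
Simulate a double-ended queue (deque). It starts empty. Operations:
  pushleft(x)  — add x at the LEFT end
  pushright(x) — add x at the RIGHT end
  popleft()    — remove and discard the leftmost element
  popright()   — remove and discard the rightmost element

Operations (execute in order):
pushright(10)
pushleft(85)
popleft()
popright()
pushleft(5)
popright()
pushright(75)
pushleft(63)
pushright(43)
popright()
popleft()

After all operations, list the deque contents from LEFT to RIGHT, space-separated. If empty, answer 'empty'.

Answer: 75

Derivation:
pushright(10): [10]
pushleft(85): [85, 10]
popleft(): [10]
popright(): []
pushleft(5): [5]
popright(): []
pushright(75): [75]
pushleft(63): [63, 75]
pushright(43): [63, 75, 43]
popright(): [63, 75]
popleft(): [75]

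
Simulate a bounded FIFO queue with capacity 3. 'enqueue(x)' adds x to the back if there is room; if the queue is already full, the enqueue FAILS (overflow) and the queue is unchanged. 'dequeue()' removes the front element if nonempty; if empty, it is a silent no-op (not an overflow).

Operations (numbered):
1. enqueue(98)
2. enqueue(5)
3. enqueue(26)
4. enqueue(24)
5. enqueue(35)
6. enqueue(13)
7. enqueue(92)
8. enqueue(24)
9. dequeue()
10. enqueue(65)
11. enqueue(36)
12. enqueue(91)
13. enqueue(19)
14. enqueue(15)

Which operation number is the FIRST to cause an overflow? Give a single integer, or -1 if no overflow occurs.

1. enqueue(98): size=1
2. enqueue(5): size=2
3. enqueue(26): size=3
4. enqueue(24): size=3=cap → OVERFLOW (fail)
5. enqueue(35): size=3=cap → OVERFLOW (fail)
6. enqueue(13): size=3=cap → OVERFLOW (fail)
7. enqueue(92): size=3=cap → OVERFLOW (fail)
8. enqueue(24): size=3=cap → OVERFLOW (fail)
9. dequeue(): size=2
10. enqueue(65): size=3
11. enqueue(36): size=3=cap → OVERFLOW (fail)
12. enqueue(91): size=3=cap → OVERFLOW (fail)
13. enqueue(19): size=3=cap → OVERFLOW (fail)
14. enqueue(15): size=3=cap → OVERFLOW (fail)

Answer: 4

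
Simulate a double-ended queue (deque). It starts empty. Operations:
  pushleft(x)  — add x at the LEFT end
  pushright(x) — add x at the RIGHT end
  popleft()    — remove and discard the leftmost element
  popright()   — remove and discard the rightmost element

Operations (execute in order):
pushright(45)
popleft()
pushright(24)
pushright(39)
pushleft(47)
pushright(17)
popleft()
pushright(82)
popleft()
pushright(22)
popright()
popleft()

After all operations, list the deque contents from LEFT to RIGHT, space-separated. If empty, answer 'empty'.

Answer: 17 82

Derivation:
pushright(45): [45]
popleft(): []
pushright(24): [24]
pushright(39): [24, 39]
pushleft(47): [47, 24, 39]
pushright(17): [47, 24, 39, 17]
popleft(): [24, 39, 17]
pushright(82): [24, 39, 17, 82]
popleft(): [39, 17, 82]
pushright(22): [39, 17, 82, 22]
popright(): [39, 17, 82]
popleft(): [17, 82]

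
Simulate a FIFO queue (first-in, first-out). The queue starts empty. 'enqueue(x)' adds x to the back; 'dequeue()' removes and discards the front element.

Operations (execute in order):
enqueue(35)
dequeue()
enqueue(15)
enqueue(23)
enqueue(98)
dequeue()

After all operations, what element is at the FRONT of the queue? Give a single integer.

Answer: 23

Derivation:
enqueue(35): queue = [35]
dequeue(): queue = []
enqueue(15): queue = [15]
enqueue(23): queue = [15, 23]
enqueue(98): queue = [15, 23, 98]
dequeue(): queue = [23, 98]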